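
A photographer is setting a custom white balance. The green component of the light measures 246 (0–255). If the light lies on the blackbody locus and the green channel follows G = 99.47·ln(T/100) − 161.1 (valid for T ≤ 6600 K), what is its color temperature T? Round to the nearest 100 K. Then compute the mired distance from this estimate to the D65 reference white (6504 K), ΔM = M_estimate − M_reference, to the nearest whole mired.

ln t = (246 + 161.1) / 99.47 = 4.0927.
t = e^4.0927 = 59.901.
T = 100·t = 5990 K → 6000 K to the nearest 100 K.
M_estimate = 10⁶/6000 = 166.67; M_reference = 10⁶/6504 = 153.75.
ΔM = 166.67 − 153.75 = 12.92 → +13 mireds.

+13 mireds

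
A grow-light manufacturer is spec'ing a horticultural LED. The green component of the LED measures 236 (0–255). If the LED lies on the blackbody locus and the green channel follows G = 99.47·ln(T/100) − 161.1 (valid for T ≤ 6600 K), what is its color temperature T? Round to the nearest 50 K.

5400 K

ln t = (236 + 161.1) / 99.47 = 3.9922.
t = e^3.9922 = 54.172.
T = 100·t = 5417 K → 5400 K to the nearest 50 K.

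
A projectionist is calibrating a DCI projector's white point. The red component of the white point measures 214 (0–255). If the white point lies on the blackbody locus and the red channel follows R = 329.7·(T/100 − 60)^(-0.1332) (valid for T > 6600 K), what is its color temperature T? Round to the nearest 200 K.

8600 K

(t − 60)^(-0.1332) = 214/329.7 = 0.64907.
t − 60 = 0.64907^(1/-0.1332) = 0.64907^(-7.508) = 25.657, so t = 85.657.
T = 100·t = 8566 K → 8600 K to the nearest 200 K.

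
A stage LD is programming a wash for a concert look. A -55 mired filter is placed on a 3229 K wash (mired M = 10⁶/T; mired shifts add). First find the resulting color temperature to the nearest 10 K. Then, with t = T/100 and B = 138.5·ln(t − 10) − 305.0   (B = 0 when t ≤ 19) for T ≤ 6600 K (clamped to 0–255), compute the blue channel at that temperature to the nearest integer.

163

M_in = 10⁶/3229 = 309.69; M_out = 309.69 + (-55) = 254.69.
T_out = 10⁶/254.69 = 3926.3 K → 3930 K; t = 39.3.
B = 138.5·ln(39.3 − 10) − 305.0 = 138.5·ln 29.3 − 305.0 = 138.5·3.3776 − 305.0 = 162.796.
Rounded: 163.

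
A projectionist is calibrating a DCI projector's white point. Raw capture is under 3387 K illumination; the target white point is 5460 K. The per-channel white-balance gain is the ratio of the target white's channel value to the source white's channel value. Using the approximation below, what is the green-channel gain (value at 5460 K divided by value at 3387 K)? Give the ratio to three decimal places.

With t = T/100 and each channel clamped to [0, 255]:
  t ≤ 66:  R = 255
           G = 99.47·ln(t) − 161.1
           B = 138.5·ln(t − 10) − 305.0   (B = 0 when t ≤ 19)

At 3387 K (t = 33.87):
  G = 99.47·ln 33.87 − 161.1 = 99.47·3.5225 − 161.1 = 189.286.
At 5460 K (t = 54.6):
  G = 99.47·ln 54.6 − 161.1 = 99.47·4.0000 − 161.1 = 236.783.
Gain = 236.783 / 189.286 = 1.2509 → 1.251.

1.251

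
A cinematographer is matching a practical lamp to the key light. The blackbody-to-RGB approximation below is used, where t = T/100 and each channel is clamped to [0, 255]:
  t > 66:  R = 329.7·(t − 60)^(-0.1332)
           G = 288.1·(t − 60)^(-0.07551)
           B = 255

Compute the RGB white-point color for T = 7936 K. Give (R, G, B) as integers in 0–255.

t = 7936/100 = 79.36; the t > 66 branch applies.
R = 329.7·(79.36 − 60)^(-0.1332) = 329.7·19.36^(-0.1332) = 329.7·0.67388 = 222.179.
G = 288.1·(79.36 − 60)^(-0.07551) = 288.1·19.36^(-0.07551) = 288.1·0.79951 = 230.340.
B = 255 by definition for t > 66.
Rounded: (222, 230, 255).

(222, 230, 255)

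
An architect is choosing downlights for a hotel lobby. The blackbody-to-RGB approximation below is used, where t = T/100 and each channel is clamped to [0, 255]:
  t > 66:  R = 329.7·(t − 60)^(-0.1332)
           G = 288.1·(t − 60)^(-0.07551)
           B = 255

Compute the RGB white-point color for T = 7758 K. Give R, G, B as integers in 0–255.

R=225, G=232, B=255

t = 7758/100 = 77.58; the t > 66 branch applies.
R = 329.7·(77.58 − 60)^(-0.1332) = 329.7·17.58^(-0.1332) = 329.7·0.68260 = 225.052.
G = 288.1·(77.58 − 60)^(-0.07551) = 288.1·17.58^(-0.07551) = 288.1·0.80536 = 232.023.
B = 255 by definition for t > 66.
Rounded: (225, 232, 255).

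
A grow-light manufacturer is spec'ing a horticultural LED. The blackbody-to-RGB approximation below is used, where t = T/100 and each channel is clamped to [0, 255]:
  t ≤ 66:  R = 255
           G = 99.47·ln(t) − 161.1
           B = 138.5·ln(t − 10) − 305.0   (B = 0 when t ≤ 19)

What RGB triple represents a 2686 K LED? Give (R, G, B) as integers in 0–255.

(255, 166, 86)

t = 2686/100 = 26.86; the t ≤ 66 branch applies.
R = 255 by definition for t ≤ 66.
G = 99.47·ln 26.86 − 161.1 = 99.47·3.2906 − 161.1 = 166.220.
B = 138.5·ln(26.86 − 10) − 305.0 = 138.5·ln 16.86 − 305.0 = 138.5·2.8249 − 305.0 = 86.255.
Rounded: (255, 166, 86).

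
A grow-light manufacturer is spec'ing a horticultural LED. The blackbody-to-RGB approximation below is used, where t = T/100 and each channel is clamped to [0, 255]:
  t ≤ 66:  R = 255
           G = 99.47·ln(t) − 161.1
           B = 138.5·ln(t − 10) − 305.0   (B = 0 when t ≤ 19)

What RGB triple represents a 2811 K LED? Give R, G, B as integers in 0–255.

t = 2811/100 = 28.11; the t ≤ 66 branch applies.
R = 255 by definition for t ≤ 66.
G = 99.47·ln 28.11 − 161.1 = 99.47·3.3361 − 161.1 = 170.744.
B = 138.5·ln(28.11 − 10) − 305.0 = 138.5·ln 18.11 − 305.0 = 138.5·2.8965 − 305.0 = 96.160.
Rounded: (255, 171, 96).

R=255, G=171, B=96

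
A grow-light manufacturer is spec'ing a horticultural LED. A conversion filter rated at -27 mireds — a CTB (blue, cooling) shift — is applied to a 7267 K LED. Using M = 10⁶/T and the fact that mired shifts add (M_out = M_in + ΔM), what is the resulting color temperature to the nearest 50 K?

9050 K

M_in = 10⁶/7267 = 137.61 mireds.
M_out = 137.61 + (-27) = 110.61 mireds.
T_out = 10⁶/110.61 = 9040.9 K → 9050 K.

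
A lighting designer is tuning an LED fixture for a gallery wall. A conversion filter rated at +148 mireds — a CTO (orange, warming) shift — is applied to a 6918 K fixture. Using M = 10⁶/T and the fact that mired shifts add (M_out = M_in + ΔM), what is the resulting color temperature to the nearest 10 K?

M_in = 10⁶/6918 = 144.55 mireds.
M_out = 144.55 + (+148) = 292.55 mireds.
T_out = 10⁶/292.55 = 3418.2 K → 3420 K.

3420 K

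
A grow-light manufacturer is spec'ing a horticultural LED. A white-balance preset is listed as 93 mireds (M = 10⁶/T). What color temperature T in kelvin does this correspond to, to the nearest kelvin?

10753 K

T = 10⁶ / 93 = 10752.69 K → 10753 K.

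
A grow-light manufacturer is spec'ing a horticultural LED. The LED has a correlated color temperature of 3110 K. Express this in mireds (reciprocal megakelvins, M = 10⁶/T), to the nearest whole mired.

322 mireds

M = 10⁶ / 3110 = 321.543 → 322 mireds.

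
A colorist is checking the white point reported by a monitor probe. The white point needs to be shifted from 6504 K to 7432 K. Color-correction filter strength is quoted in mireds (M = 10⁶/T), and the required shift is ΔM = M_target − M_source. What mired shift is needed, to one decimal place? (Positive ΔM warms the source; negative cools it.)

-19.2 mireds

M_source = 10⁶/6504 = 153.752; M_target = 10⁶/7432 = 134.553.
ΔM = 134.553 − 153.752 = -19.198 → -19.2 mireds, a cooling shift.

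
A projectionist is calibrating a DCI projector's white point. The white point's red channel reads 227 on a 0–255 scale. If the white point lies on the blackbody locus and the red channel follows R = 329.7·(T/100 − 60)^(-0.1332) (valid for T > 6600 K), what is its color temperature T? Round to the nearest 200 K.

(t − 60)^(-0.1332) = 227/329.7 = 0.68850.
t − 60 = 0.68850^(1/-0.1332) = 0.68850^(-7.508) = 16.478, so t = 76.478.
T = 100·t = 7648 K → 7600 K to the nearest 200 K.

7600 K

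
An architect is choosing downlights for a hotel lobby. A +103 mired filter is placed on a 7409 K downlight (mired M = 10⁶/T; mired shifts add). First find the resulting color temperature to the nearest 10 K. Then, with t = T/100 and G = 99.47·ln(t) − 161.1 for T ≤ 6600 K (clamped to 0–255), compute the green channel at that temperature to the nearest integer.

211

M_in = 10⁶/7409 = 134.97; M_out = 134.97 + (+103) = 237.97.
T_out = 10⁶/237.97 = 4202.2 K → 4200 K; t = 42.
G = 99.47·ln 42 − 161.1 = 99.47·3.7377 − 161.1 = 210.686.
Rounded: 211.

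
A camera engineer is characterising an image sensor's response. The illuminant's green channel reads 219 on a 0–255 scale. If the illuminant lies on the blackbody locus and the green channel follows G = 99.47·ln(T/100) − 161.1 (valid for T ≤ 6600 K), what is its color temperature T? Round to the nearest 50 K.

ln t = (219 + 161.1) / 99.47 = 3.8213.
t = e^3.8213 = 45.661.
T = 100·t = 4566 K → 4550 K to the nearest 50 K.

4550 K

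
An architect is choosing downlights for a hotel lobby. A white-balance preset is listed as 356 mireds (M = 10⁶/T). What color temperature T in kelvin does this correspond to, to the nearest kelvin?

T = 10⁶ / 356 = 2808.99 K → 2809 K.

2809 K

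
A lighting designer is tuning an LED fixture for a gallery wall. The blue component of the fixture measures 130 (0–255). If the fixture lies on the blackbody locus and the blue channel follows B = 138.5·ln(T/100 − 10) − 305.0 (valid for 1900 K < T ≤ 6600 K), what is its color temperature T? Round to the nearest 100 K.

3300 K

ln(t − 10) = (130 + 305.0) / 138.5 = 3.1408.
t − 10 = e^3.1408 = 23.122, so t = 33.122.
T = 100·t = 3312 K → 3300 K to the nearest 100 K.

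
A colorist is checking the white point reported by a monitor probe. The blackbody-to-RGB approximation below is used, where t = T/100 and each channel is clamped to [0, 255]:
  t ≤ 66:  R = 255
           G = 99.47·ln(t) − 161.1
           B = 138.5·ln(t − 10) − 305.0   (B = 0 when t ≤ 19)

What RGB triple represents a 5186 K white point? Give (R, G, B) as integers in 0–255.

t = 5186/100 = 51.86; the t ≤ 66 branch applies.
R = 255 by definition for t ≤ 66.
G = 99.47·ln 51.86 − 161.1 = 99.47·3.9485 − 161.1 = 231.662.
B = 138.5·ln(51.86 − 10) − 305.0 = 138.5·ln 41.86 − 305.0 = 138.5·3.7343 − 305.0 = 212.205.
Rounded: (255, 232, 212).

(255, 232, 212)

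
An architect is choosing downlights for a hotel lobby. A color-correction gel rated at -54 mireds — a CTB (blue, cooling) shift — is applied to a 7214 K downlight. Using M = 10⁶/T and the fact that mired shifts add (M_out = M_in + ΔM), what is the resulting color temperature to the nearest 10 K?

M_in = 10⁶/7214 = 138.62 mireds.
M_out = 138.62 + (-54) = 84.62 mireds.
T_out = 10⁶/84.62 = 11817.6 K → 11820 K.

11820 K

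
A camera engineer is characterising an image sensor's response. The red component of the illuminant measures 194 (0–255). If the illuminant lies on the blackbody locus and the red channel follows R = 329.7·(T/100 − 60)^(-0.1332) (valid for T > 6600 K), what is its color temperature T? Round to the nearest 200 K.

11400 K

(t − 60)^(-0.1332) = 194/329.7 = 0.58841.
t − 60 = 0.58841^(1/-0.1332) = 0.58841^(-7.508) = 53.593, so t = 113.593.
T = 100·t = 11359 K → 11400 K to the nearest 200 K.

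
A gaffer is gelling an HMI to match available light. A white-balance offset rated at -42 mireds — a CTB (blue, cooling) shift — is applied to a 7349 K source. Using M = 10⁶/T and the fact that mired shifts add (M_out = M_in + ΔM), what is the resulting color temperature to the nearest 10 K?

M_in = 10⁶/7349 = 136.07 mireds.
M_out = 136.07 + (-42) = 94.07 mireds.
T_out = 10⁶/94.07 = 10630.0 K → 10630 K.

10630 K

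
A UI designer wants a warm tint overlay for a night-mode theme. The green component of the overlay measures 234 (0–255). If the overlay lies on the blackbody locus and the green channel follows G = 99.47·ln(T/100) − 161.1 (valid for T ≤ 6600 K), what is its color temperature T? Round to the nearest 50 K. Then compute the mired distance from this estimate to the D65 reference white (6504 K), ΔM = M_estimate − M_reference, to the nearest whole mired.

ln t = (234 + 161.1) / 99.47 = 3.9721.
t = e^3.9721 = 53.093.
T = 100·t = 5309 K → 5300 K to the nearest 50 K.
M_estimate = 10⁶/5300 = 188.68; M_reference = 10⁶/6504 = 153.75.
ΔM = 188.68 − 153.75 = 34.93 → +35 mireds.

+35 mireds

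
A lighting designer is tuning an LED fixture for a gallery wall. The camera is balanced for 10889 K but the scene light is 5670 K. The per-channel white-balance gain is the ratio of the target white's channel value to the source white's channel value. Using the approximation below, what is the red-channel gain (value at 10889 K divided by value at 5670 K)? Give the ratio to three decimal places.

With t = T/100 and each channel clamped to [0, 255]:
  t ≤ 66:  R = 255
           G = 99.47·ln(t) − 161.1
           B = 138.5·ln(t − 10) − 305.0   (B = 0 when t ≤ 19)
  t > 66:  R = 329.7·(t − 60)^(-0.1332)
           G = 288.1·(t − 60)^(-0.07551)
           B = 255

At 5670 K (t = 56.7):
  R = 255 by definition for t ≤ 66.
At 10889 K (t = 108.89):
  R = 329.7·(108.89 − 60)^(-0.1332) = 329.7·48.89^(-0.1332) = 329.7·0.59566 = 196.388.
Gain = 196.388 / 255.000 = 0.7701 → 0.770.

0.770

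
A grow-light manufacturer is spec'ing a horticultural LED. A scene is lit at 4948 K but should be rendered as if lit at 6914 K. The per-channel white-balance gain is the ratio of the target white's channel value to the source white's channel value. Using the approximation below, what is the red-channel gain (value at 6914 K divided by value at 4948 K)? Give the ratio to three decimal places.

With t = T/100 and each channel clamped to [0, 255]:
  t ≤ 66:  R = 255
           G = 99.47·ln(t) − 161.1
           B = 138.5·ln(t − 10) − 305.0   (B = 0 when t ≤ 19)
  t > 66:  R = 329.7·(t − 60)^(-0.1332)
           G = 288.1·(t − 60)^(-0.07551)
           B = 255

0.963

At 4948 K (t = 49.48):
  R = 255 by definition for t ≤ 66.
At 6914 K (t = 69.14):
  R = 329.7·(69.14 − 60)^(-0.1332) = 329.7·9.14^(-0.1332) = 329.7·0.74474 = 245.539.
Gain = 245.539 / 255.000 = 0.9629 → 0.963.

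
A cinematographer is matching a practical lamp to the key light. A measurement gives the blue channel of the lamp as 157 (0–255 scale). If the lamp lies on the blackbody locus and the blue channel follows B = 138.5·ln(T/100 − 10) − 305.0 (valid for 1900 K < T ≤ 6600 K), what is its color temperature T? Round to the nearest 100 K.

ln(t − 10) = (157 + 305.0) / 138.5 = 3.3357.
t − 10 = e^3.3357 = 28.099, so t = 38.099.
T = 100·t = 3810 K → 3800 K to the nearest 100 K.

3800 K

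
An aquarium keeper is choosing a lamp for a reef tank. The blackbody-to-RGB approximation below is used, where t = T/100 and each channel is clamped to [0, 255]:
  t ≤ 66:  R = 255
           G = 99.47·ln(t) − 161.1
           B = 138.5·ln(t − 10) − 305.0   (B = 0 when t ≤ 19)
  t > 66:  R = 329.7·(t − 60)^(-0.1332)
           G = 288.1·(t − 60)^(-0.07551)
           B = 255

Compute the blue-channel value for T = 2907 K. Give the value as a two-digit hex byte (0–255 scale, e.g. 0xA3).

0x67

t = 2907/100 = 29.07; the t ≤ 66 branch applies.
B = 138.5·ln(29.07 − 10) − 305.0 = 138.5·ln 19.07 − 305.0 = 138.5·2.9481 − 305.0 = 103.314.
Rounded: 103; in hex, 0x67.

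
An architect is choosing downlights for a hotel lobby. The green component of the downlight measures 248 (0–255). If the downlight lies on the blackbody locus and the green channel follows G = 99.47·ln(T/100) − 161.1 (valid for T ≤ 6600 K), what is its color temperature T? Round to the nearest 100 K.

ln t = (248 + 161.1) / 99.47 = 4.1128.
t = e^4.1128 = 61.117.
T = 100·t = 6112 K → 6100 K to the nearest 100 K.

6100 K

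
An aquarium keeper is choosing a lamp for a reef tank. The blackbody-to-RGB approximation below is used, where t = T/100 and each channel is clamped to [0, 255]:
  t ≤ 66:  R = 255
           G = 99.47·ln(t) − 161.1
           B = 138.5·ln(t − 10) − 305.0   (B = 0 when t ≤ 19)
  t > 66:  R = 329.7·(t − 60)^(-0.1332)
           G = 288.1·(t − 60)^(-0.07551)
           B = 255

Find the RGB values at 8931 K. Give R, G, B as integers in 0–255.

t = 8931/100 = 89.31; the t > 66 branch applies.
R = 329.7·(89.31 − 60)^(-0.1332) = 329.7·29.31^(-0.1332) = 329.7·0.63767 = 210.239.
G = 288.1·(89.31 − 60)^(-0.07551) = 288.1·29.31^(-0.07551) = 288.1·0.77486 = 223.238.
B = 255 by definition for t > 66.
Rounded: (210, 223, 255).

R=210, G=223, B=255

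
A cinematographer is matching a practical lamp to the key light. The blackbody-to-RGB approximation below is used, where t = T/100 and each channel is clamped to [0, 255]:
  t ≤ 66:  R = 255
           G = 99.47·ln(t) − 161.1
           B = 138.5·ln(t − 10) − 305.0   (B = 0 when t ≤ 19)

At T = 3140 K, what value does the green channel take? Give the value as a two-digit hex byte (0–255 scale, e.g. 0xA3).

0xB6

t = 3140/100 = 31.4; the t ≤ 66 branch applies.
G = 99.47·ln 31.4 − 161.1 = 99.47·3.4468 − 161.1 = 181.754.
Rounded: 182; in hex, 0xB6.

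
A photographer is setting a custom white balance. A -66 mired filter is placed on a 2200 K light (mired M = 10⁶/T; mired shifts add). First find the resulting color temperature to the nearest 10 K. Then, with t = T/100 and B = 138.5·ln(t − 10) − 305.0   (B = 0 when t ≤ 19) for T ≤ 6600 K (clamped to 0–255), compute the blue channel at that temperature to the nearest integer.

76

M_in = 10⁶/2200 = 454.55; M_out = 454.55 + (-66) = 388.55.
T_out = 10⁶/388.55 = 2573.7 K → 2570 K; t = 25.7.
B = 138.5·ln(25.7 − 10) − 305.0 = 138.5·ln 15.7 − 305.0 = 138.5·2.7537 − 305.0 = 76.382.
Rounded: 76.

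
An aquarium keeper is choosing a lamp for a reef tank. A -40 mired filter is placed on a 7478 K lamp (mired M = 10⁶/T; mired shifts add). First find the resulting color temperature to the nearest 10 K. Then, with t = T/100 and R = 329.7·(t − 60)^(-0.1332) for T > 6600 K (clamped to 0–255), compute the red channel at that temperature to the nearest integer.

198

M_in = 10⁶/7478 = 133.73; M_out = 133.73 + (-40) = 93.73.
T_out = 10⁶/93.73 = 10669.4 K → 10670 K; t = 106.7.
R = 329.7·(106.7 − 60)^(-0.1332) = 329.7·46.7^(-0.1332) = 329.7·0.59930 = 197.590.
Rounded: 198.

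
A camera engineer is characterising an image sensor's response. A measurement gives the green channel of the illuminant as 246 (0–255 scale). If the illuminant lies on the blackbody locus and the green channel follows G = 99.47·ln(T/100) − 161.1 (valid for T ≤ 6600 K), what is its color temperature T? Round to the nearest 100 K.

6000 K

ln t = (246 + 161.1) / 99.47 = 4.0927.
t = e^4.0927 = 59.901.
T = 100·t = 5990 K → 6000 K to the nearest 100 K.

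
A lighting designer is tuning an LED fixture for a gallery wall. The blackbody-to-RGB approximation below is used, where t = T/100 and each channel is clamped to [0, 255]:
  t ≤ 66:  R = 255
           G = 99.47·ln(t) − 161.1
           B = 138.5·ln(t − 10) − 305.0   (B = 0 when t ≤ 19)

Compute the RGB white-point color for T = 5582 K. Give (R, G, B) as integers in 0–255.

(255, 239, 225)

t = 5582/100 = 55.82; the t ≤ 66 branch applies.
R = 255 by definition for t ≤ 66.
G = 99.47·ln 55.82 − 161.1 = 99.47·4.0221 − 161.1 = 238.981.
B = 138.5·ln(55.82 − 10) − 305.0 = 138.5·ln 45.82 − 305.0 = 138.5·3.8247 − 305.0 = 224.724.
Rounded: (255, 239, 225).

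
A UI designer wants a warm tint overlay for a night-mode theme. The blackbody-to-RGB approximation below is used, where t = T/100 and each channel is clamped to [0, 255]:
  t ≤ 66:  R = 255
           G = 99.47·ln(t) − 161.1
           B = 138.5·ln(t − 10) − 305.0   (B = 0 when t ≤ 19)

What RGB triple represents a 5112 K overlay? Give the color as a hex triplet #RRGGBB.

t = 5112/100 = 51.12; the t ≤ 66 branch applies.
R = 255 by definition for t ≤ 66.
G = 99.47·ln 51.12 − 161.1 = 99.47·3.9342 − 161.1 = 230.232.
B = 138.5·ln(51.12 − 10) − 305.0 = 138.5·ln 41.12 − 305.0 = 138.5·3.7165 − 305.0 = 209.735.
Rounded: (255, 230, 210).
In hex: #FFE6D2.

#FFE6D2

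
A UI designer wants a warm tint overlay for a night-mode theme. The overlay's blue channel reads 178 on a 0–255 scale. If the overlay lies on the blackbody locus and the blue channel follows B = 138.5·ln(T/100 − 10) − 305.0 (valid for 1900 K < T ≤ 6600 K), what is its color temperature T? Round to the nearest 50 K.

ln(t − 10) = (178 + 305.0) / 138.5 = 3.4874.
t − 10 = e^3.4874 = 32.700, so t = 42.700.
T = 100·t = 4270 K → 4250 K to the nearest 50 K.

4250 K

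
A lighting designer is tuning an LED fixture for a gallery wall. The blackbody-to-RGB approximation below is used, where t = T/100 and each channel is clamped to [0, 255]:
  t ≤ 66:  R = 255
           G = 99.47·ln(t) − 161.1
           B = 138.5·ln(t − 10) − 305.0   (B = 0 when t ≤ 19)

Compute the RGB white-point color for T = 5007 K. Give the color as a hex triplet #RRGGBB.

#FFE4CE

t = 5007/100 = 50.07; the t ≤ 66 branch applies.
R = 255 by definition for t ≤ 66.
G = 99.47·ln 50.07 − 161.1 = 99.47·3.9134 − 161.1 = 228.168.
B = 138.5·ln(50.07 − 10) − 305.0 = 138.5·ln 40.07 − 305.0 = 138.5·3.6906 − 305.0 = 206.152.
Rounded: (255, 228, 206).
In hex: #FFE4CE.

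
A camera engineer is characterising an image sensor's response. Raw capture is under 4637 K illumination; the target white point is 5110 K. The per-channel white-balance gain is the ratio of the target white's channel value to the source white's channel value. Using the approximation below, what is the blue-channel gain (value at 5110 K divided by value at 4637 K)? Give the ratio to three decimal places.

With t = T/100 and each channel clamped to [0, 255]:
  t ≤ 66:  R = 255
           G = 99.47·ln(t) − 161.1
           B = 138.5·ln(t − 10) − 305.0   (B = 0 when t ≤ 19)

1.088

At 4637 K (t = 46.37):
  B = 138.5·ln(46.37 − 10) − 305.0 = 138.5·ln 36.37 − 305.0 = 138.5·3.5937 − 305.0 = 192.734.
At 5110 K (t = 51.1):
  B = 138.5·ln(51.1 − 10) − 305.0 = 138.5·ln 41.1 − 305.0 = 138.5·3.7160 − 305.0 = 209.667.
Gain = 209.667 / 192.734 = 1.0879 → 1.088.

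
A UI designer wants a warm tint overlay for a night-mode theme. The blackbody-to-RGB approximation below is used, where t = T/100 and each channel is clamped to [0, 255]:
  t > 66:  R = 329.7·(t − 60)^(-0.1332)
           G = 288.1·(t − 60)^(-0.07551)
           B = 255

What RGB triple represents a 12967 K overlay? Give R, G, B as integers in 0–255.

t = 12967/100 = 129.67; the t > 66 branch applies.
R = 329.7·(129.67 − 60)^(-0.1332) = 329.7·69.67^(-0.1332) = 329.7·0.56821 = 187.338.
G = 288.1·(129.67 − 60)^(-0.07551) = 288.1·69.67^(-0.07551) = 288.1·0.72582 = 209.110.
B = 255 by definition for t > 66.
Rounded: (187, 209, 255).

R=187, G=209, B=255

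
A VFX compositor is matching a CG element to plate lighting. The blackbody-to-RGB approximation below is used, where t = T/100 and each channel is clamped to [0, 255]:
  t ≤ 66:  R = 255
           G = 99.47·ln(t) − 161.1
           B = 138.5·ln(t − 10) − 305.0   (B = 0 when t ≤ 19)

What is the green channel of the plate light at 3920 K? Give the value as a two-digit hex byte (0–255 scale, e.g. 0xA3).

0xCC

t = 3920/100 = 39.2; the t ≤ 66 branch applies.
G = 99.47·ln 39.2 − 161.1 = 99.47·3.6687 − 161.1 = 203.823.
Rounded: 204; in hex, 0xCC.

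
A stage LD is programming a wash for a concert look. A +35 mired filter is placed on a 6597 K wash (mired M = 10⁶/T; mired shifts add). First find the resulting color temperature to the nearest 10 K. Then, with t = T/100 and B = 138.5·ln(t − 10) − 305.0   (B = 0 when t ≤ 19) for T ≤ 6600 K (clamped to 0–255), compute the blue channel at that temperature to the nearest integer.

218

M_in = 10⁶/6597 = 151.58; M_out = 151.58 + (+35) = 186.58.
T_out = 10⁶/186.58 = 5359.5 K → 5360 K; t = 53.6.
B = 138.5·ln(53.6 − 10) − 305.0 = 138.5·ln 43.6 − 305.0 = 138.5·3.7751 − 305.0 = 217.845.
Rounded: 218.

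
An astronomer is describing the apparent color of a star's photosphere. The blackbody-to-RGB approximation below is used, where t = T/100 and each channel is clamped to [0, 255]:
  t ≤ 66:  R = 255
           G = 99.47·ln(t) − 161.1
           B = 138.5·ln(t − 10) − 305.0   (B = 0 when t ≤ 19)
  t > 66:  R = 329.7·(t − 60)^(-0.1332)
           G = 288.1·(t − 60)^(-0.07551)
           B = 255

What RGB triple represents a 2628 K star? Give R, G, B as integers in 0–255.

R=255, G=164, B=81

t = 2628/100 = 26.28; the t ≤ 66 branch applies.
R = 255 by definition for t ≤ 66.
G = 99.47·ln 26.28 − 161.1 = 99.47·3.2688 − 161.1 = 164.048.
B = 138.5·ln(26.28 − 10) − 305.0 = 138.5·ln 16.28 − 305.0 = 138.5·2.7899 − 305.0 = 81.406.
Rounded: (255, 164, 81).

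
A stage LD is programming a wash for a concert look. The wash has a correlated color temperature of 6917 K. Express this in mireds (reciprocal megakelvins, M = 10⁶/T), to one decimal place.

M = 10⁶ / 6917 = 144.571 → 144.6 mireds.

144.6 mireds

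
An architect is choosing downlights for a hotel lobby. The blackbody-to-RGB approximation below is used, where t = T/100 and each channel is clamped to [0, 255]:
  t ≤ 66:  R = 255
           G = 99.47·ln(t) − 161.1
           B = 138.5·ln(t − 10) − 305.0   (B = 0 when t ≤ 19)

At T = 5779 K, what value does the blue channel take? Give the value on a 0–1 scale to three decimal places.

t = 5779/100 = 57.79; the t ≤ 66 branch applies.
B = 138.5·ln(57.79 − 10) − 305.0 = 138.5·ln 47.79 − 305.0 = 138.5·3.8668 − 305.0 = 230.554.
On a 0–1 scale: 230.554/255 = 0.9041 → 0.904.

0.904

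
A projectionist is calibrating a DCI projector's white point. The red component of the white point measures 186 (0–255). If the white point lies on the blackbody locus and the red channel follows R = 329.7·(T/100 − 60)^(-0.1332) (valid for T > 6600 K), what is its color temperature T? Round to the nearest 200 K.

13400 K

(t − 60)^(-0.1332) = 186/329.7 = 0.56415.
t − 60 = 0.56415^(1/-0.1332) = 0.56415^(-7.508) = 73.521, so t = 133.521.
T = 100·t = 13352 K → 13400 K to the nearest 200 K.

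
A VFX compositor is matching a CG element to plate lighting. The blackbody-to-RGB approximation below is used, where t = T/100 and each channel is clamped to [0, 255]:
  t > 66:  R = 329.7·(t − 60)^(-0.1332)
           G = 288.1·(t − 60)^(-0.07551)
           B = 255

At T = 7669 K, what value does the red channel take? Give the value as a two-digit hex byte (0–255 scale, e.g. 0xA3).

t = 7669/100 = 76.69; the t > 66 branch applies.
R = 329.7·(76.69 − 60)^(-0.1332) = 329.7·16.69^(-0.1332) = 329.7·0.68734 = 226.615.
Rounded: 227; in hex, 0xE3.

0xE3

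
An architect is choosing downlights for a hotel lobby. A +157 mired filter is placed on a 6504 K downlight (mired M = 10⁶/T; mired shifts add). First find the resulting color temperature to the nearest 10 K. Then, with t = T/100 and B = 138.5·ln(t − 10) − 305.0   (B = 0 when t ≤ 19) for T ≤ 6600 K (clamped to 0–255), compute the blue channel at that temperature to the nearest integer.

124

M_in = 10⁶/6504 = 153.75; M_out = 153.75 + (+157) = 310.75.
T_out = 10⁶/310.75 = 3218.0 K → 3220 K; t = 32.2.
B = 138.5·ln(32.2 − 10) − 305.0 = 138.5·ln 22.2 − 305.0 = 138.5·3.1001 − 305.0 = 124.363.
Rounded: 124.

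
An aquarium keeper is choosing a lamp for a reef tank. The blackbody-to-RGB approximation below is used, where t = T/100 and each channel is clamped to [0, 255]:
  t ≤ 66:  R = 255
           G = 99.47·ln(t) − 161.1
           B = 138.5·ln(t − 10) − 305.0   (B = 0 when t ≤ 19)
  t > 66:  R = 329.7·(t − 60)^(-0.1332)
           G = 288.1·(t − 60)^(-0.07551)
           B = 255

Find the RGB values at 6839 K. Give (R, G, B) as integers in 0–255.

t = 6839/100 = 68.39; the t > 66 branch applies.
R = 329.7·(68.39 − 60)^(-0.1332) = 329.7·8.39^(-0.1332) = 329.7·0.75328 = 248.356.
G = 288.1·(68.39 − 60)^(-0.07551) = 288.1·8.39^(-0.07551) = 288.1·0.85162 = 245.352.
B = 255 by definition for t > 66.
Rounded: (248, 245, 255).

(248, 245, 255)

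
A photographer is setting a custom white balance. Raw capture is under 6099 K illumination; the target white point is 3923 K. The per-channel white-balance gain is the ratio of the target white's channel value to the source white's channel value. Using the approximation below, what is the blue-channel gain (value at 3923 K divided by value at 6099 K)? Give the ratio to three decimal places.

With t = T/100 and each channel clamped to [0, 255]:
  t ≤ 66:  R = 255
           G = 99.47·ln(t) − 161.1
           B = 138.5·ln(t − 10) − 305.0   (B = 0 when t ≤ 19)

At 6099 K (t = 60.99):
  B = 138.5·ln(60.99 − 10) − 305.0 = 138.5·ln 50.99 − 305.0 = 138.5·3.9316 − 305.0 = 239.531.
At 3923 K (t = 39.23):
  B = 138.5·ln(39.23 − 10) − 305.0 = 138.5·ln 29.23 − 305.0 = 138.5·3.3752 − 305.0 = 162.465.
Gain = 162.465 / 239.531 = 0.6783 → 0.678.

0.678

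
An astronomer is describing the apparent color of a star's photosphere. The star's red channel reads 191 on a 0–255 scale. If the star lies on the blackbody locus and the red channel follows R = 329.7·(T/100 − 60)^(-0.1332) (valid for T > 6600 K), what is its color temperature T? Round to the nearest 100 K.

(t − 60)^(-0.1332) = 191/329.7 = 0.57931.
t − 60 = 0.57931^(1/-0.1332) = 0.57931^(-7.508) = 60.245, so t = 120.245.
T = 100·t = 12025 K → 12000 K to the nearest 100 K.

12000 K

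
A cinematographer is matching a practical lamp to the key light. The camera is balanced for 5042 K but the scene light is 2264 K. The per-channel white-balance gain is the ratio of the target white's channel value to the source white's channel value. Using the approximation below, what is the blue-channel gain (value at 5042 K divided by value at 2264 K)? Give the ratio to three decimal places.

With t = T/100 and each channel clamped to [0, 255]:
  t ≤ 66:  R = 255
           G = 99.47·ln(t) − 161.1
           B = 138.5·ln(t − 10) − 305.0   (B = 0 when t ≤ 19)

4.473

At 2264 K (t = 22.64):
  B = 138.5·ln(22.64 − 10) − 305.0 = 138.5·ln 12.64 − 305.0 = 138.5·2.5369 − 305.0 = 46.356.
At 5042 K (t = 50.42):
  B = 138.5·ln(50.42 − 10) − 305.0 = 138.5·ln 40.42 − 305.0 = 138.5·3.6993 − 305.0 = 207.356.
Gain = 207.356 / 46.356 = 4.4731 → 4.473.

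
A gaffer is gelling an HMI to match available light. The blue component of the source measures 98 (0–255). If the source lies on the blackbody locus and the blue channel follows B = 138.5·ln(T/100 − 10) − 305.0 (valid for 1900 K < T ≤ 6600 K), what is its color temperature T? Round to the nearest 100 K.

2800 K

ln(t − 10) = (98 + 305.0) / 138.5 = 2.9097.
t − 10 = e^2.9097 = 18.352, so t = 28.352.
T = 100·t = 2835 K → 2800 K to the nearest 100 K.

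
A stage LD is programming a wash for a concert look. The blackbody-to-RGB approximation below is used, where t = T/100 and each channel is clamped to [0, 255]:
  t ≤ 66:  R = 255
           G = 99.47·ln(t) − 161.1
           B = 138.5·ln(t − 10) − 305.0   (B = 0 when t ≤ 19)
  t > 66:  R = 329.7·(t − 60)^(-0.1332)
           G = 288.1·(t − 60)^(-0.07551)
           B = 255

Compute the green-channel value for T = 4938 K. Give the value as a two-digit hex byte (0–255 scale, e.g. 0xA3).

0xE3

t = 4938/100 = 49.38; the t ≤ 66 branch applies.
G = 99.47·ln 49.38 − 161.1 = 99.47·3.8995 − 161.1 = 226.788.
Rounded: 227; in hex, 0xE3.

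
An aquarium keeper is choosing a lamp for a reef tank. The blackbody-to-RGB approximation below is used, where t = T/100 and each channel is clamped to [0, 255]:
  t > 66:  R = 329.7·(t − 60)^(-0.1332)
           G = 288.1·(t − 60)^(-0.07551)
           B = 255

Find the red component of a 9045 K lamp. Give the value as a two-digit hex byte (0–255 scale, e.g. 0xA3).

0xD1

t = 9045/100 = 90.45; the t > 66 branch applies.
R = 329.7·(90.45 − 60)^(-0.1332) = 329.7·30.45^(-0.1332) = 329.7·0.63443 = 209.173.
Rounded: 209; in hex, 0xD1.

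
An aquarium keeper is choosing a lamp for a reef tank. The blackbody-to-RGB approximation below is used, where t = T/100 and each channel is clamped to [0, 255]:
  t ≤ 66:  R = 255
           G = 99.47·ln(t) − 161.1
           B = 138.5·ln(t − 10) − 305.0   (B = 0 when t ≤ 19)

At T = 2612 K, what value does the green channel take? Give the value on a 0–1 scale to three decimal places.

t = 2612/100 = 26.12; the t ≤ 66 branch applies.
G = 99.47·ln 26.12 − 161.1 = 99.47·3.2627 − 161.1 = 163.441.
On a 0–1 scale: 163.441/255 = 0.6409 → 0.641.

0.641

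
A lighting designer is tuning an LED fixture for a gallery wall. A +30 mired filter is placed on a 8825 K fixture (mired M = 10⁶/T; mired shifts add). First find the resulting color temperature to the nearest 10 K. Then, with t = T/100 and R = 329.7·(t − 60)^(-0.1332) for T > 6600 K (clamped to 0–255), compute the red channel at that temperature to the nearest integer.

M_in = 10⁶/8825 = 113.31; M_out = 113.31 + (+30) = 143.31.
T_out = 10⁶/143.31 = 6977.7 K → 6980 K; t = 69.8.
R = 329.7·(69.8 − 60)^(-0.1332) = 329.7·9.8^(-0.1332) = 329.7·0.73785 = 243.269.
Rounded: 243.

243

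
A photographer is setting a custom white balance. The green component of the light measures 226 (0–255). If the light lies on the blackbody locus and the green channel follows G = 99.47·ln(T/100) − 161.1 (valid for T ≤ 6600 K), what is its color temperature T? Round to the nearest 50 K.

4900 K

ln t = (226 + 161.1) / 99.47 = 3.8916.
t = e^3.8916 = 48.990.
T = 100·t = 4899 K → 4900 K to the nearest 50 K.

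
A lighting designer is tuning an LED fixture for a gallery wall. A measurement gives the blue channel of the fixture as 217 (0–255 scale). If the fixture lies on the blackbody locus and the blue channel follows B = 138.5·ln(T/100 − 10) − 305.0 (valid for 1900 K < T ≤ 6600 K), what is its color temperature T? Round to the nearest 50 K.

ln(t − 10) = (217 + 305.0) / 138.5 = 3.7690.
t − 10 = e^3.7690 = 43.335, so t = 53.335.
T = 100·t = 5333 K → 5350 K to the nearest 50 K.

5350 K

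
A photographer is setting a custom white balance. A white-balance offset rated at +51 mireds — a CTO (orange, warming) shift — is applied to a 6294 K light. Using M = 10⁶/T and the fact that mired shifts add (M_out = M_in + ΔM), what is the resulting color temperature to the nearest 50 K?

4750 K

M_in = 10⁶/6294 = 158.88 mireds.
M_out = 158.88 + (+51) = 209.88 mireds.
T_out = 10⁶/209.88 = 4764.6 K → 4750 K.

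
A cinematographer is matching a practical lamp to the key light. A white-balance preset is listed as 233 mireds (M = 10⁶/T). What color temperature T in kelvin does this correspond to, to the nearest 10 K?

4290 K

T = 10⁶ / 233 = 4291.85 K → 4290 K.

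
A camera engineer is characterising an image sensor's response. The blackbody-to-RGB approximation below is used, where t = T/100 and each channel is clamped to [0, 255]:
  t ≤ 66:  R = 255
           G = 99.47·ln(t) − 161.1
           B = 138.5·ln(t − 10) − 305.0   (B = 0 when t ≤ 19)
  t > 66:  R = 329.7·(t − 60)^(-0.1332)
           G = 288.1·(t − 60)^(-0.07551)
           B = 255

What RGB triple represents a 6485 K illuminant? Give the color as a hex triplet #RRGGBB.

t = 6485/100 = 64.85; the t ≤ 66 branch applies.
R = 255 by definition for t ≤ 66.
G = 99.47·ln 64.85 − 161.1 = 99.47·4.1721 − 161.1 = 253.896.
B = 138.5·ln(64.85 − 10) − 305.0 = 138.5·ln 54.85 − 305.0 = 138.5·4.0046 − 305.0 = 249.637.
Rounded: (255, 254, 250).
In hex: #FFFEFA.

#FFFEFA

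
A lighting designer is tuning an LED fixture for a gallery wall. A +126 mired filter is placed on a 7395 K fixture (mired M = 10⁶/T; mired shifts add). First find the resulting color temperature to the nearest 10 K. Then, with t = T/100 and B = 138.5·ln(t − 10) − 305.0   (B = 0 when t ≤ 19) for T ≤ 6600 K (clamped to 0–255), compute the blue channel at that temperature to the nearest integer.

158

M_in = 10⁶/7395 = 135.23; M_out = 135.23 + (+126) = 261.23.
T_out = 10⁶/261.23 = 3828.1 K → 3830 K; t = 38.3.
B = 138.5·ln(38.3 − 10) − 305.0 = 138.5·ln 28.3 − 305.0 = 138.5·3.3429 − 305.0 = 157.986.
Rounded: 158.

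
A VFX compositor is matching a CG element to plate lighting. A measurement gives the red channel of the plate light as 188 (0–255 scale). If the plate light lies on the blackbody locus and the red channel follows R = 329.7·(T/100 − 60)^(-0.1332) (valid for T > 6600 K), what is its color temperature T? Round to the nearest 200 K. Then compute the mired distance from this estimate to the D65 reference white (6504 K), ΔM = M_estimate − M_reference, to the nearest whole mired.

-76 mireds

(t − 60)^(-0.1332) = 188/329.7 = 0.57022.
t − 60 = 0.57022^(1/-0.1332) = 0.57022^(-7.508) = 67.848, so t = 127.848.
T = 100·t = 12785 K → 12800 K to the nearest 200 K.
M_estimate = 10⁶/12800 = 78.12; M_reference = 10⁶/6504 = 153.75.
ΔM = 78.12 − 153.75 = -75.63 → -76 mireds.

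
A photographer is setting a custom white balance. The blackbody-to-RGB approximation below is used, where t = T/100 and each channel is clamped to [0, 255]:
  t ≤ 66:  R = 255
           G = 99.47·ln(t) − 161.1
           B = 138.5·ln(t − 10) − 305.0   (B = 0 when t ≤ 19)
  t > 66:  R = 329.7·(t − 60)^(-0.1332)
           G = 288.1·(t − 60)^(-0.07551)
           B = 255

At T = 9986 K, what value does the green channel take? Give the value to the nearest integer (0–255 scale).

t = 9986/100 = 99.86; the t > 66 branch applies.
G = 288.1·(99.86 − 60)^(-0.07551) = 288.1·39.86^(-0.07551) = 288.1·0.75708 = 218.116.
Rounded: 218.

218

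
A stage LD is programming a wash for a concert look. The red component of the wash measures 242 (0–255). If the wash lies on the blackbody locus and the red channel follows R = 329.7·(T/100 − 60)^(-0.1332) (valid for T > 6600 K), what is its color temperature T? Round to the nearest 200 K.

(t − 60)^(-0.1332) = 242/329.7 = 0.73400.
t − 60 = 0.73400^(1/-0.1332) = 0.73400^(-7.508) = 10.193, so t = 70.193.
T = 100·t = 7019 K → 7000 K to the nearest 200 K.

7000 K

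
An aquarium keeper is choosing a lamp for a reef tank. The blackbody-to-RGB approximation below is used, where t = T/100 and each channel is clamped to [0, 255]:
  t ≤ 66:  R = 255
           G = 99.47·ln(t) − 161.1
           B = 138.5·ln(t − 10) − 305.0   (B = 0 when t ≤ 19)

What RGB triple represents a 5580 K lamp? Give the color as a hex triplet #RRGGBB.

#FFEFE1

t = 5580/100 = 55.8; the t ≤ 66 branch applies.
R = 255 by definition for t ≤ 66.
G = 99.47·ln 55.8 − 161.1 = 99.47·4.0218 − 161.1 = 238.946.
B = 138.5·ln(55.8 − 10) − 305.0 = 138.5·ln 45.8 − 305.0 = 138.5·3.8243 − 305.0 = 224.663.
Rounded: (255, 239, 225).
In hex: #FFEFE1.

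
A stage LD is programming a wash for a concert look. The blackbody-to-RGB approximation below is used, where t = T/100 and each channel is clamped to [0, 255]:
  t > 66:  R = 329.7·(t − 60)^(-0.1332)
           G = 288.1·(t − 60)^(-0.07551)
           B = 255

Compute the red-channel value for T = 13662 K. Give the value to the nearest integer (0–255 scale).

t = 13662/100 = 136.62; the t > 66 branch applies.
R = 329.7·(136.62 − 60)^(-0.1332) = 329.7·76.62^(-0.1332) = 329.7·0.56106 = 184.980.
Rounded: 185.

185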